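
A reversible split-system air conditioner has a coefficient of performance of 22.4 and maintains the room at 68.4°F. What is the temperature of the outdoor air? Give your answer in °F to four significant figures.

COP_R = T_C/(T_H − T_C) gives T_H − T_C = T_C/COP.
With T_C = 293.37 K, T_H = 293.37 × (1 + 1/22.4) = 306.47 K.
Converting, 306.47 K = 91.97°F.

91.97 °F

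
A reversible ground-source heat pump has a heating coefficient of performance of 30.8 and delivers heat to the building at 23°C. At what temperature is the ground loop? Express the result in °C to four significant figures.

COP_HP = T_H/(T_H − T_C) gives T_H − T_C = T_H/COP.
With T_H = 296.15 K, T_C = 296.15 × (1 − 1/30.8) = 286.53 K.
Converting, 286.53 K = 13.38°C.

13.38 °C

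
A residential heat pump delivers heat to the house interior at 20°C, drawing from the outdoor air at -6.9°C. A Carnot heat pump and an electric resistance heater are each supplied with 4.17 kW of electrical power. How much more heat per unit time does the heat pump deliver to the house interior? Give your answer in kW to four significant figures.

In absolute terms T_C = 266.25 K and T_H = 293.15 K, so ΔT = 26.90 K.
COP_Carnot = T_H/ΔT = 293.15/26.90 = 10.90.
The heat pump delivers Q̇_H = COP × Ẇ = 45.44 kW; the resistance heater delivers Ẇ = 4.170 kW.
Extra = (COP − 1)·Ẇ = 41.27 kW.

41.27 kW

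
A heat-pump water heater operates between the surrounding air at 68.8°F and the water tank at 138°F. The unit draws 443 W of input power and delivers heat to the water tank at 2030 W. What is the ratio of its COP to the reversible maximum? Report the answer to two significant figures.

COP_actual = Q̇_H/Ẇ = 2030/443.0 = 4.582.
In absolute terms T_C = 293.59 K and T_H = 332.04 K, so ΔT = 38.44 K.
COP_Carnot = T_H/ΔT = 332.04/38.44 = 8.637.
η_II = COP_actual/COP_Carnot = 4.582/8.637 = 0.5306.

0.53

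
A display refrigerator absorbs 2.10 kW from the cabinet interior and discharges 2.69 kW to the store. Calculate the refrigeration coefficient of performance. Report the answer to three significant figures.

The first law gives Q̇_H = Q̇_C + Ẇ, so the three rates are Q̇_C = 2.100, Q̇_H = 2.690, Ẇ = 0.5900 kW.
COP_R = Q̇_C/Ẇ = 2.100/0.5900 = 3.559.

3.56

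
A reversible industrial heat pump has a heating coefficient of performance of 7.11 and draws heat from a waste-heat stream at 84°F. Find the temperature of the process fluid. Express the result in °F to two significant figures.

COP_HP = T_H/(T_H − T_C) rearranges to T_H = COP·T_C/(COP − 1).
With T_C = 302.04 K, T_H = 7.11 × 302.04/6.110 = 351.47 K.
Converting, 351.47 K = 172.98°F.

170 °F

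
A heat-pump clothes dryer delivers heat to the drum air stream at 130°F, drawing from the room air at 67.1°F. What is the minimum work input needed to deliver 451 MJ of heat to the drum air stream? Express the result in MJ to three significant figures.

In absolute terms T_C = 292.65 K and T_H = 327.59 K, so ΔT = 34.94 K.
The reversible limit is COP_HP = T_H/ΔT = 9.375, so W_min = Q_H/COP = Q_H·ΔT/T_H.
W_min = 451.0 × 34.94/327.59 = 48.11 MJ.

48.1 MJ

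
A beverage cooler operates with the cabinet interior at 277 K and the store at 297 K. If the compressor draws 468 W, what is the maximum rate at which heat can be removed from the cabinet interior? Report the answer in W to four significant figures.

6482 W

The reservoir spacing is ΔT = 297 − 277 = 20.00 K.
COP_Carnot = T_C/ΔT = 277.00/20.00 = 13.85.
Q̇_max = COP_Carnot × Ẇ = 13.85 × 468.0 W = 6482 W.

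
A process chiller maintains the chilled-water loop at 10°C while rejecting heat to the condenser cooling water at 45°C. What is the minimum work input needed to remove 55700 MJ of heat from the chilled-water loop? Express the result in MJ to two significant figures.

6900 MJ

In absolute terms T_C = 283.15 K and T_H = 318.15 K, so ΔT = 35.00 K.
The reversible limit is COP_R = T_C/ΔT = 8.090, so W_min = Q_C/COP = Q_C·ΔT/T_C.
W_min = 55700 × 35.00/283.15 = 6885 MJ.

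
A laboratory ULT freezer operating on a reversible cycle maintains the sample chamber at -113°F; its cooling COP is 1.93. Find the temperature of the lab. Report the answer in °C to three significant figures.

19.2 °C

COP_R = T_C/(T_H − T_C) gives T_H − T_C = T_C/COP.
With T_C = 192.59 K, T_H = 192.59 × (1 + 1/1.93) = 292.38 K.
Converting, 292.38 K = 19.23°C.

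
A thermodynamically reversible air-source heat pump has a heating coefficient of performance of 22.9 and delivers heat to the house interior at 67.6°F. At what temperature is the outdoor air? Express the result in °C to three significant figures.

6.99 °C

COP_HP = T_H/(T_H − T_C) gives T_H − T_C = T_H/COP.
With T_H = 292.93 K, T_C = 292.93 × (1 − 1/22.9) = 280.14 K.
Converting, 280.14 K = 6.99°C.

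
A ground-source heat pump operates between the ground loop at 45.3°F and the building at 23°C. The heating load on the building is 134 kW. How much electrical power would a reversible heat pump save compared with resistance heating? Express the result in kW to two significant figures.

In absolute terms T_C = 280.54 K and T_H = 296.15 K, so ΔT = 15.61 K.
COP_Carnot = T_H/ΔT = 296.15/15.61 = 18.97.
Resistance heating needs Ẇ_res = Q̇_H = 134.0 kW; the reversible heat pump needs only Ẇ_hp = Q̇_H/COP = 7.064 kW.
Saving = 134.0 − 7.064 = 126.9 kW.

130 kW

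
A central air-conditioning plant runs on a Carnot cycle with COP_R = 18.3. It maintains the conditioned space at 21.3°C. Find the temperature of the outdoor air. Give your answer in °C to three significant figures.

COP_R = T_C/(T_H − T_C) gives T_H − T_C = T_C/COP.
With T_C = 294.45 K, T_H = 294.45 × (1 + 1/18.3) = 310.54 K.
Converting, 310.54 K = 37.39°C.

37.4 °C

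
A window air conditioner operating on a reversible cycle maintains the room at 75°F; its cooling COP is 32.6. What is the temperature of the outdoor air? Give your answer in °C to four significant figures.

COP_R = T_C/(T_H − T_C) gives T_H − T_C = T_C/COP.
With T_C = 297.04 K, T_H = 297.04 × (1 + 1/32.6) = 306.15 K.
Converting, 306.15 K = 33.00°C.

33.00 °C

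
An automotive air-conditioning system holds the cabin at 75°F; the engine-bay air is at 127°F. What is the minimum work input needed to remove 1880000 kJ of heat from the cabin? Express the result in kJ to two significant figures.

In absolute terms T_C = 297.04 K and T_H = 325.93 K, so ΔT = 28.89 K.
The reversible limit is COP_R = T_C/ΔT = 10.28, so W_min = Q_C/COP = Q_C·ΔT/T_C.
W_min = 1880000 × 28.89/297.04 = 182800 kJ.

180000 kJ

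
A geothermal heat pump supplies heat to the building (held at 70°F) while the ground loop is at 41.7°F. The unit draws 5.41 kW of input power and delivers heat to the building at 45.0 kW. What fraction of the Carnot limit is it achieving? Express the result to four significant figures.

0.4444

COP_actual = Q̇_H/Ẇ = 45.00/5.410 = 8.318.
In absolute terms T_C = 278.54 K and T_H = 294.26 K, so ΔT = 15.72 K.
COP_Carnot = T_H/ΔT = 294.26/15.72 = 18.72.
η_II = COP_actual/COP_Carnot = 8.318/18.72 = 0.4444.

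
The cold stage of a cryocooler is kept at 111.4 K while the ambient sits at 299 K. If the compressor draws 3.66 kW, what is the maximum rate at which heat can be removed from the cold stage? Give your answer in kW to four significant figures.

The reservoir spacing is ΔT = 299 − 111.4 = 187.6 K.
COP_Carnot = T_C/ΔT = 111.40/187.6 = 0.5938.
Q̇_max = COP_Carnot × Ẇ = 0.5938 × 3.660 kW = 2.173 kW.

2.173 kW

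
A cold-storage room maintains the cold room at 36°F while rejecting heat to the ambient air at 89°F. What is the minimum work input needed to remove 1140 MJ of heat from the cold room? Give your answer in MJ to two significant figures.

In absolute terms T_C = 275.37 K and T_H = 304.82 K, so ΔT = 29.44 K.
The reversible limit is COP_R = T_C/ΔT = 9.352, so W_min = Q_C/COP = Q_C·ΔT/T_C.
W_min = 1140 × 29.44/275.37 = 121.9 MJ.

120 MJ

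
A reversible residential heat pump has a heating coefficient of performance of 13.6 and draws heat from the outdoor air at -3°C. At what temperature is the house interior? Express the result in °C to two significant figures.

COP_HP = T_H/(T_H − T_C) rearranges to T_H = COP·T_C/(COP − 1).
With T_C = 270.15 K, T_H = 13.6 × 270.15/12.60 = 291.59 K.
Converting, 291.59 K = 18.44°C.

18 °C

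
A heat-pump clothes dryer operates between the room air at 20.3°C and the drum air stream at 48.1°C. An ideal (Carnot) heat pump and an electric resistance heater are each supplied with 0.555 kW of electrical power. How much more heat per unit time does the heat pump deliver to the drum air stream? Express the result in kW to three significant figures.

5.86 kW

In absolute terms T_C = 293.45 K and T_H = 321.25 K, so ΔT = 27.80 K.
COP_Carnot = T_H/ΔT = 321.25/27.80 = 11.56.
The heat pump delivers Q̇_H = COP × Ẇ = 6.413 kW; the resistance heater delivers Ẇ = 0.5550 kW.
Extra = (COP − 1)·Ẇ = 5.858 kW.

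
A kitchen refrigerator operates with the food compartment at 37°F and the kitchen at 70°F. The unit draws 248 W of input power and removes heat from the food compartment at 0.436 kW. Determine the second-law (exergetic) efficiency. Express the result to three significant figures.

0.117

Converting, Q̇_C = 0.4360 kW = 436.0 W, so COP_actual = Q̇_C/Ẇ = 436.0/248.0 = 1.758.
In absolute terms T_C = 275.93 K and T_H = 294.26 K, so ΔT = 18.33 K.
COP_Carnot = T_C/ΔT = 275.93/18.33 = 15.05.
η_II = COP_actual/COP_Carnot = 1.758/15.05 = 0.1168.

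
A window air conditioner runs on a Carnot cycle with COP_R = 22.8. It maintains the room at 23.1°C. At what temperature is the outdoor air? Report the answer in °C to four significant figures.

36.09 °C

COP_R = T_C/(T_H − T_C) gives T_H − T_C = T_C/COP.
With T_C = 296.25 K, T_H = 296.25 × (1 + 1/22.8) = 309.24 K.
Converting, 309.24 K = 36.09°C.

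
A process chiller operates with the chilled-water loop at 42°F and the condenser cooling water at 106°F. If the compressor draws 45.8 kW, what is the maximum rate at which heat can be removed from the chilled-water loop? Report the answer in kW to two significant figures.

In absolute terms T_C = 278.71 K and T_H = 314.26 K, so ΔT = 35.56 K.
COP_Carnot = T_C/ΔT = 278.71/35.56 = 7.839.
Q̇_max = COP_Carnot × Ẇ = 7.839 × 45.80 kW = 359.0 kW.

360 kW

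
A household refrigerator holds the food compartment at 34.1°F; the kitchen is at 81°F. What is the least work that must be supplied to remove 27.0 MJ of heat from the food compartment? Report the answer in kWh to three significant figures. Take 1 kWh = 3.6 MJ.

In absolute terms T_C = 274.32 K and T_H = 300.37 K, so ΔT = 26.06 K.
The reversible limit is COP_R = T_C/ΔT = 10.53, so W_min = Q_C/COP = Q_C·ΔT/T_C.
W_min = 27.00 × 26.06/274.32 = 2.565 MJ = 0.7124 kWh.

0.712 kWh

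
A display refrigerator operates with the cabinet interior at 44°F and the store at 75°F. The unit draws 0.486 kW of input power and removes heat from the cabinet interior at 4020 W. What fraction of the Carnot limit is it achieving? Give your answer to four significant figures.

0.5091

Converting, Q̇_C = 4020 W = 4.020 kW, so COP_actual = Q̇_C/Ẇ = 4.020/0.4860 = 8.272.
In absolute terms T_C = 279.82 K and T_H = 297.04 K, so ΔT = 17.22 K.
COP_Carnot = T_C/ΔT = 279.82/17.22 = 16.25.
η_II = COP_actual/COP_Carnot = 8.272/16.25 = 0.5091.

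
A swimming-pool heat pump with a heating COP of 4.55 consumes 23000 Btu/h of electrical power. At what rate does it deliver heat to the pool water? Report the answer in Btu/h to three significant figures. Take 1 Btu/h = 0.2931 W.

Q̇_H = COP_HP × Ẇ = 4.55 × 23000 = 104700 Btu/h.

105000 Btu/h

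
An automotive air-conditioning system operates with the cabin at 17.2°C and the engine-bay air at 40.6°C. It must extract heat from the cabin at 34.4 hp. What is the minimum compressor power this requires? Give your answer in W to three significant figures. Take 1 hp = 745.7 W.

In absolute terms T_C = 290.35 K and T_H = 313.75 K, so ΔT = 23.40 K.
COP_Carnot = T_C/ΔT = 290.35/23.40 = 12.41.
Ẇ_min = Q̇/COP_Carnot = 34.40/12.41 = 2.772 hp = 2067 W.

2070 W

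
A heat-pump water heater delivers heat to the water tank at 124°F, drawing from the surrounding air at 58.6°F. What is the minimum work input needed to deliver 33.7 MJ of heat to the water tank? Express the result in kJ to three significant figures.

3780 kJ

In absolute terms T_C = 287.93 K and T_H = 324.26 K, so ΔT = 36.33 K.
The reversible limit is COP_HP = T_H/ΔT = 8.925, so W_min = Q_H/COP = Q_H·ΔT/T_H.
W_min = 33.70 × 36.33/324.26 = 3.776 MJ = 3776 kJ.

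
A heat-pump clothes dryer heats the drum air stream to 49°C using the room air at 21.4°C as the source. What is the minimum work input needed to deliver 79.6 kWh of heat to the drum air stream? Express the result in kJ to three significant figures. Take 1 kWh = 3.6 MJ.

In absolute terms T_C = 294.55 K and T_H = 322.15 K, so ΔT = 27.60 K.
The reversible limit is COP_HP = T_H/ΔT = 11.67, so W_min = Q_H/COP = Q_H·ΔT/T_H.
W_min = 79.60 × 27.60/322.15 = 6.820 kWh = 24550 kJ.

24600 kJ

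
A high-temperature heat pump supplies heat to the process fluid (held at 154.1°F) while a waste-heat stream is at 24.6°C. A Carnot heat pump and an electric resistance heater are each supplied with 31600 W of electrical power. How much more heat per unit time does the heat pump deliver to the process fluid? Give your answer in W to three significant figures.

218000 W

In absolute terms T_C = 297.75 K and T_H = 340.98 K, so ΔT = 43.23 K.
COP_Carnot = T_H/ΔT = 340.98/43.23 = 7.887.
The heat pump delivers Q̇_H = COP × Ẇ = 249200 W; the resistance heater delivers Ẇ = 31600 W.
Extra = (COP − 1)·Ẇ = 217600 W.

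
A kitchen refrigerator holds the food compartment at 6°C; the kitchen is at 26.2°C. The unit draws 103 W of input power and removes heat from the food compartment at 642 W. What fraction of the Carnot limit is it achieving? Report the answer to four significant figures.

0.4510

COP_actual = Q̇_C/Ẇ = 642.0/103.0 = 6.233.
In absolute terms T_C = 279.15 K and T_H = 299.35 K, so ΔT = 20.20 K.
COP_Carnot = T_C/ΔT = 279.15/20.20 = 13.82.
η_II = COP_actual/COP_Carnot = 6.233/13.82 = 0.4510.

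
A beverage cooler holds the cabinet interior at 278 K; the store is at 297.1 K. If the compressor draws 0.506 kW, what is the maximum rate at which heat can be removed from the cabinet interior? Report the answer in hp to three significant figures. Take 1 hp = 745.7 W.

9.88 hp

The reservoir spacing is ΔT = 297.1 − 278 = 19.10 K.
COP_Carnot = T_C/ΔT = 278.00/19.10 = 14.55.
Q̇_max = COP_Carnot × Ẇ = 14.55 × 0.5060 kW = 7.365 kW = 9.876 hp.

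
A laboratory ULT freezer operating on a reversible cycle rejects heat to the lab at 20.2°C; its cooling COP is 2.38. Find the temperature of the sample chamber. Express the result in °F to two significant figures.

-88 °F

For a Carnot refrigerator COP_R = T_C/(T_H − T_C), so T_C = COP·T_H/(1 + COP).
With T_H = 293.35 K, T_C = 2.38 × 293.35/3.380 = 206.56 K.
Converting, 206.56 K = -87.86°F.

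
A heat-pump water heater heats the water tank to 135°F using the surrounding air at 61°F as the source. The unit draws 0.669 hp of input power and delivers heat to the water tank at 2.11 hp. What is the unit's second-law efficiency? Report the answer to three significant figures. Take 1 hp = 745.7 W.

0.392

COP_actual = Q̇_H/Ẇ = 2.110/0.6690 = 3.154.
In absolute terms T_C = 289.26 K and T_H = 330.37 K, so ΔT = 41.11 K.
COP_Carnot = T_H/ΔT = 330.37/41.11 = 8.036.
η_II = COP_actual/COP_Carnot = 3.154/8.036 = 0.3925.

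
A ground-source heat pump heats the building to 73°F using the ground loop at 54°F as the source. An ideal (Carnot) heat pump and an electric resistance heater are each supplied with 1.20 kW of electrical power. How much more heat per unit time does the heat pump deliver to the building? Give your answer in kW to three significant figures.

32.4 kW

In absolute terms T_C = 285.37 K and T_H = 295.93 K, so ΔT = 10.56 K.
COP_Carnot = T_H/ΔT = 295.93/10.56 = 28.04.
The heat pump delivers Q̇_H = COP × Ẇ = 33.64 kW; the resistance heater delivers Ẇ = 1.200 kW.
Extra = (COP − 1)·Ẇ = 32.44 kW.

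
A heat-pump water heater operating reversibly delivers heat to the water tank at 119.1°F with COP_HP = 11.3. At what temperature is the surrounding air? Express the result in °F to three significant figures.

COP_HP = T_H/(T_H − T_C) gives T_H − T_C = T_H/COP.
With T_H = 321.54 K, T_C = 321.54 × (1 − 1/11.3) = 293.08 K.
Converting, 293.08 K = 67.88°F.

67.9 °F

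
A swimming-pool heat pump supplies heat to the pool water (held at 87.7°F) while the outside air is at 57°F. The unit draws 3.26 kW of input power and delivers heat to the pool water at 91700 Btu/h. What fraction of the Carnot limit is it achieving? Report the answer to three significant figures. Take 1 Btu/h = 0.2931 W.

Converting, Q̇_H = 91700 Btu/h = 26.88 kW, so COP_actual = Q̇_H/Ẇ = 26.88/3.260 = 8.245.
In absolute terms T_C = 287.04 K and T_H = 304.09 K, so ΔT = 17.06 K.
COP_Carnot = T_H/ΔT = 304.09/17.06 = 17.83.
η_II = COP_actual/COP_Carnot = 8.245/17.83 = 0.4624.

0.462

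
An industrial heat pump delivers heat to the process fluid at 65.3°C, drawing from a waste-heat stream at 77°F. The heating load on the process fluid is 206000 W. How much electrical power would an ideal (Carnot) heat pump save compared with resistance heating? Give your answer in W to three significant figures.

181000 W

In absolute terms T_C = 298.15 K and T_H = 338.45 K, so ΔT = 40.30 K.
COP_Carnot = T_H/ΔT = 338.45/40.30 = 8.398.
Resistance heating needs Ẇ_res = Q̇_H = 206000 W; the reversible heat pump needs only Ẇ_hp = Q̇_H/COP = 24530 W.
Saving = 206000 − 24530 = 181500 W.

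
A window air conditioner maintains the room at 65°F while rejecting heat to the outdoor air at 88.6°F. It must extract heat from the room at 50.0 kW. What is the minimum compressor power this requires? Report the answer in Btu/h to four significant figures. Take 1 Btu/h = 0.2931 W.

In absolute terms T_C = 291.48 K and T_H = 304.59 K, so ΔT = 13.11 K.
COP_Carnot = T_C/ΔT = 291.48/13.11 = 22.23.
Ẇ_min = Q̇/COP_Carnot = 50.00/22.23 = 2.249 kW = 7673 Btu/h.

7673 Btu/h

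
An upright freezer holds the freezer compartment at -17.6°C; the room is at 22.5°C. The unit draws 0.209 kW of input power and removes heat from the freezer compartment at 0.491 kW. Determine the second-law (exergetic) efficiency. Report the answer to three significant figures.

0.369

COP_actual = Q̇_C/Ẇ = 0.4910/0.2090 = 2.349.
In absolute terms T_C = 255.55 K and T_H = 295.65 K, so ΔT = 40.10 K.
COP_Carnot = T_C/ΔT = 255.55/40.10 = 6.373.
η_II = COP_actual/COP_Carnot = 2.349/6.373 = 0.3686.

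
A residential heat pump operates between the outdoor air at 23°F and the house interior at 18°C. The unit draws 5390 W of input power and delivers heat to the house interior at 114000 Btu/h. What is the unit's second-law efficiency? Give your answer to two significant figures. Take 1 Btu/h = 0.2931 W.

Converting, Q̇_H = 114000 Btu/h = 33410 W, so COP_actual = Q̇_H/Ẇ = 33410/5390 = 6.199.
In absolute terms T_C = 268.15 K and T_H = 291.15 K, so ΔT = 23.00 K.
COP_Carnot = T_H/ΔT = 291.15/23.00 = 12.66.
η_II = COP_actual/COP_Carnot = 6.199/12.66 = 0.4897.

0.49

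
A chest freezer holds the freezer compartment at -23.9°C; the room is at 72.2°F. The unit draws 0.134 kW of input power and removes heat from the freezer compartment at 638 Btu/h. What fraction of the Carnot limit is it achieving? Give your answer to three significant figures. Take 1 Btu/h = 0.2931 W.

0.259

Converting, Q̇_C = 638.0 Btu/h = 0.1870 kW, so COP_actual = Q̇_C/Ẇ = 0.1870/0.1340 = 1.396.
In absolute terms T_C = 249.25 K and T_H = 295.48 K, so ΔT = 46.23 K.
COP_Carnot = T_C/ΔT = 249.25/46.23 = 5.391.
η_II = COP_actual/COP_Carnot = 1.396/5.391 = 0.2589.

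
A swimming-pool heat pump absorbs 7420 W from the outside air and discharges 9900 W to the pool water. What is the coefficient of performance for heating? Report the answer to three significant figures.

3.99

The first law gives Q̇_H = Q̇_C + Ẇ, so the three rates are Q̇_C = 7420, Q̇_H = 9900, Ẇ = 2480 W.
COP_HP = Q̇_H/Ẇ = 9900/2480 = 3.992.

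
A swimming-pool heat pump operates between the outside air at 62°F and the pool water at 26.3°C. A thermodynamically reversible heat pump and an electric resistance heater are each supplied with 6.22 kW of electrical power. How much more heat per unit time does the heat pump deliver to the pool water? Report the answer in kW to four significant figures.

187.1 kW

In absolute terms T_C = 289.82 K and T_H = 299.45 K, so ΔT = 9.633 K.
COP_Carnot = T_H/ΔT = 299.45/9.633 = 31.08.
The heat pump delivers Q̇_H = COP × Ẇ = 193.3 kW; the resistance heater delivers Ẇ = 6.220 kW.
Extra = (COP − 1)·Ẇ = 187.1 kW.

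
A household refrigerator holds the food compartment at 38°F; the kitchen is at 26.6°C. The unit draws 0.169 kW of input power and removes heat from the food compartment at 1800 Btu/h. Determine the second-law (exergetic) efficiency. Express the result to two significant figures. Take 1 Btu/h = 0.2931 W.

0.26

Converting, Q̇_C = 1800 Btu/h = 0.5276 kW, so COP_actual = Q̇_C/Ẇ = 0.5276/0.1690 = 3.122.
In absolute terms T_C = 276.48 K and T_H = 299.75 K, so ΔT = 23.27 K.
COP_Carnot = T_C/ΔT = 276.48/23.27 = 11.88.
η_II = COP_actual/COP_Carnot = 3.122/11.88 = 0.2627.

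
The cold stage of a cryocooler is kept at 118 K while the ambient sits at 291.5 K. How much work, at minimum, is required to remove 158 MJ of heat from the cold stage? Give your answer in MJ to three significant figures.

The reservoir spacing is ΔT = 291.5 − 118 = 173.5 K.
The reversible limit is COP_R = T_C/ΔT = 0.6801, so W_min = Q_C/COP = Q_C·ΔT/T_C.
W_min = 158.0 × 173.5/118.00 = 232.3 MJ.

232 MJ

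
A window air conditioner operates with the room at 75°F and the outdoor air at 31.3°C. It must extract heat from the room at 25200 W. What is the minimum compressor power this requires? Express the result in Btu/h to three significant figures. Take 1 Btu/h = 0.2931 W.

2150 Btu/h

In absolute terms T_C = 297.04 K and T_H = 304.45 K, so ΔT = 7.411 K.
COP_Carnot = T_C/ΔT = 297.04/7.411 = 40.08.
Ẇ_min = Q̇/COP_Carnot = 25200/40.08 = 628.7 W = 2145 Btu/h.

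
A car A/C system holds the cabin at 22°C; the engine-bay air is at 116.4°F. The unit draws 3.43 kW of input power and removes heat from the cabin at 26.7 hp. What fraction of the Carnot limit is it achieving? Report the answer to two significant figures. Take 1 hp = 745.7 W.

0.49

Converting, Q̇_C = 26.70 hp = 19.91 kW, so COP_actual = Q̇_C/Ẇ = 19.91/3.430 = 5.805.
In absolute terms T_C = 295.15 K and T_H = 320.04 K, so ΔT = 24.89 K.
COP_Carnot = T_C/ΔT = 295.15/24.89 = 11.86.
η_II = COP_actual/COP_Carnot = 5.805/11.86 = 0.4895.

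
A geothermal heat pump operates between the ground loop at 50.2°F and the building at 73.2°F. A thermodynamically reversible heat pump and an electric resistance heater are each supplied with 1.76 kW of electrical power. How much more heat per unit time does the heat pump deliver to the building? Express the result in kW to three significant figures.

In absolute terms T_C = 283.26 K and T_H = 296.04 K, so ΔT = 12.78 K.
COP_Carnot = T_H/ΔT = 296.04/12.78 = 23.17.
The heat pump delivers Q̇_H = COP × Ẇ = 40.78 kW; the resistance heater delivers Ẇ = 1.760 kW.
Extra = (COP − 1)·Ẇ = 39.02 kW.

39.0 kW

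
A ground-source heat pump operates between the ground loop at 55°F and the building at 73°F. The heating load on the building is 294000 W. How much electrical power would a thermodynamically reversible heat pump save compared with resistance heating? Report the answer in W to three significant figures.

284000 W

In absolute terms T_C = 285.93 K and T_H = 295.93 K, so ΔT = 10.00 K.
COP_Carnot = T_H/ΔT = 295.93/10.00 = 29.59.
Resistance heating needs Ẇ_res = Q̇_H = 294000 W; the reversible heat pump needs only Ẇ_hp = Q̇_H/COP = 9935 W.
Saving = 294000 − 9935 = 284100 W.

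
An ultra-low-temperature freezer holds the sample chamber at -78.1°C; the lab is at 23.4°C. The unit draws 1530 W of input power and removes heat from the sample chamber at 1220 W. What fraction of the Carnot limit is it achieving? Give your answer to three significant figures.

0.415

COP_actual = Q̇_C/Ẇ = 1220/1530 = 0.7974.
In absolute terms T_C = 195.05 K and T_H = 296.55 K, so ΔT = 101.5 K.
COP_Carnot = T_C/ΔT = 195.05/101.5 = 1.922.
η_II = COP_actual/COP_Carnot = 0.7974/1.922 = 0.4149.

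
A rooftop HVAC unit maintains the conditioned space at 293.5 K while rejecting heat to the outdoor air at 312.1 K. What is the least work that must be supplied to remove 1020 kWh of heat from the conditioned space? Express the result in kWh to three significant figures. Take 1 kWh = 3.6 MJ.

The reservoir spacing is ΔT = 312.1 − 293.5 = 18.60 K.
The reversible limit is COP_R = T_C/ΔT = 15.78, so W_min = Q_C/COP = Q_C·ΔT/T_C.
W_min = 1020 × 18.60/293.50 = 64.64 kWh.

64.6 kWh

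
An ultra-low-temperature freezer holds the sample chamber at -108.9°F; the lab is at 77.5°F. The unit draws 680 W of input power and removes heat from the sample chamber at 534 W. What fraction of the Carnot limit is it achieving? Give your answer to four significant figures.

COP_actual = Q̇_C/Ẇ = 534.0/680.0 = 0.7853.
In absolute terms T_C = 194.87 K and T_H = 298.43 K, so ΔT = 103.6 K.
COP_Carnot = T_C/ΔT = 194.87/103.6 = 1.882.
η_II = COP_actual/COP_Carnot = 0.7853/1.882 = 0.4173.

0.4173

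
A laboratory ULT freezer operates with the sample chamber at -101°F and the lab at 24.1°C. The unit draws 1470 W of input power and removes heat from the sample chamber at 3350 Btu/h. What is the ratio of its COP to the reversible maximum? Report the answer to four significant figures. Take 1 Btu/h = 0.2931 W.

Converting, Q̇_C = 3350 Btu/h = 981.9 W, so COP_actual = Q̇_C/Ẇ = 981.9/1470 = 0.6679.
In absolute terms T_C = 199.26 K and T_H = 297.25 K, so ΔT = 97.99 K.
COP_Carnot = T_C/ΔT = 199.26/97.99 = 2.034.
η_II = COP_actual/COP_Carnot = 0.6679/2.034 = 0.3285.

0.3285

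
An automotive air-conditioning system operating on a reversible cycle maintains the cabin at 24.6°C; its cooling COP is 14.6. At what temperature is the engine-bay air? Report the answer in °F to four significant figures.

COP_R = T_C/(T_H − T_C) gives T_H − T_C = T_C/COP.
With T_C = 297.75 K, T_H = 297.75 × (1 + 1/14.6) = 318.14 K.
Converting, 318.14 K = 112.99°F.

113.0 °F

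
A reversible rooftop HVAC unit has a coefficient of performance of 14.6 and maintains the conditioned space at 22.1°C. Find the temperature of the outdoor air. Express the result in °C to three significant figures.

COP_R = T_C/(T_H − T_C) gives T_H − T_C = T_C/COP.
With T_C = 295.25 K, T_H = 295.25 × (1 + 1/14.6) = 315.47 K.
Converting, 315.47 K = 42.32°C.

42.3 °C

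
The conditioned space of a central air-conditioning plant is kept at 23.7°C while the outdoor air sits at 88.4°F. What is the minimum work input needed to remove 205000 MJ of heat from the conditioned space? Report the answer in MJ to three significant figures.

In absolute terms T_C = 296.85 K and T_H = 304.48 K, so ΔT = 7.633 K.
The reversible limit is COP_R = T_C/ΔT = 38.89, so W_min = Q_C/COP = Q_C·ΔT/T_C.
W_min = 205000 × 7.633/296.85 = 5271 MJ.

5270 MJ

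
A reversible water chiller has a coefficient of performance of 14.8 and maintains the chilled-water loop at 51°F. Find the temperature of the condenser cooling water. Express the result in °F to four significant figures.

COP_R = T_C/(T_H − T_C) gives T_H − T_C = T_C/COP.
With T_C = 283.71 K, T_H = 283.71 × (1 + 1/14.8) = 302.87 K.
Converting, 302.87 K = 85.50°F.

85.50 °F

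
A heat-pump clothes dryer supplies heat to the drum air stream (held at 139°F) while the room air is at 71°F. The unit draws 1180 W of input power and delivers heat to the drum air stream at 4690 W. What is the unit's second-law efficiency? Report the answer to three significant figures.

COP_actual = Q̇_H/Ẇ = 4690/1180 = 3.975.
In absolute terms T_C = 294.82 K and T_H = 332.59 K, so ΔT = 37.78 K.
COP_Carnot = T_H/ΔT = 332.59/37.78 = 8.804.
η_II = COP_actual/COP_Carnot = 3.975/8.804 = 0.4515.

0.451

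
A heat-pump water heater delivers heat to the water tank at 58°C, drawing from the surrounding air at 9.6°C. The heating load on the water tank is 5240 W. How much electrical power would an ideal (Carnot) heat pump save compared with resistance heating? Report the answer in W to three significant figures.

4470 W

In absolute terms T_C = 282.75 K and T_H = 331.15 K, so ΔT = 48.40 K.
COP_Carnot = T_H/ΔT = 331.15/48.40 = 6.842.
Resistance heating needs Ẇ_res = Q̇_H = 5240 W; the reversible heat pump needs only Ẇ_hp = Q̇_H/COP = 765.9 W.
Saving = 5240 − 765.9 = 4474 W.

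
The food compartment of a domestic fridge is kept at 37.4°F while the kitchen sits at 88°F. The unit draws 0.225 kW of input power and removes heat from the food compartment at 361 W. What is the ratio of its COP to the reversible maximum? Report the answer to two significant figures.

0.16

Converting, Q̇_C = 361.0 W = 0.3610 kW, so COP_actual = Q̇_C/Ẇ = 0.3610/0.2250 = 1.604.
In absolute terms T_C = 276.15 K and T_H = 304.26 K, so ΔT = 28.11 K.
COP_Carnot = T_C/ΔT = 276.15/28.11 = 9.824.
η_II = COP_actual/COP_Carnot = 1.604/9.824 = 0.1633.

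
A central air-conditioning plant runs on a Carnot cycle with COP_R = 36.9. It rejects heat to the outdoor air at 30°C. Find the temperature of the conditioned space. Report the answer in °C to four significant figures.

22.00 °C

For a Carnot refrigerator COP_R = T_C/(T_H − T_C), so T_C = COP·T_H/(1 + COP).
With T_H = 303.15 K, T_C = 36.9 × 303.15/37.90 = 295.15 K.
Converting, 295.15 K = 22.00°C.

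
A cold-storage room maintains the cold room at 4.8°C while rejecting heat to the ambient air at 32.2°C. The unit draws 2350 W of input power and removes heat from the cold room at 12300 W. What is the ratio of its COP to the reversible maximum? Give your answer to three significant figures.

0.516

COP_actual = Q̇_C/Ẇ = 12300/2350 = 5.234.
In absolute terms T_C = 277.95 K and T_H = 305.35 K, so ΔT = 27.40 K.
COP_Carnot = T_C/ΔT = 277.95/27.40 = 10.14.
η_II = COP_actual/COP_Carnot = 5.234/10.14 = 0.5160.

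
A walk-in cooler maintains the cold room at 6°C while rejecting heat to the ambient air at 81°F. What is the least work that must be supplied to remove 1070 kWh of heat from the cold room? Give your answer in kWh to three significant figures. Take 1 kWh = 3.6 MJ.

In absolute terms T_C = 279.15 K and T_H = 300.37 K, so ΔT = 21.22 K.
The reversible limit is COP_R = T_C/ΔT = 13.15, so W_min = Q_C/COP = Q_C·ΔT/T_C.
W_min = 1070 × 21.22/279.15 = 81.35 kWh.

81.3 kWh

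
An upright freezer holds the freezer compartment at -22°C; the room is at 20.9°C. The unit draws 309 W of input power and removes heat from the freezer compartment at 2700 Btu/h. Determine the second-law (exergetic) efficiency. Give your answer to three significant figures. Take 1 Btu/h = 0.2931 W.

0.437

Converting, Q̇_C = 2700 Btu/h = 791.4 W, so COP_actual = Q̇_C/Ẇ = 791.4/309.0 = 2.561.
In absolute terms T_C = 251.15 K and T_H = 294.05 K, so ΔT = 42.90 K.
COP_Carnot = T_C/ΔT = 251.15/42.90 = 5.854.
η_II = COP_actual/COP_Carnot = 2.561/5.854 = 0.4375.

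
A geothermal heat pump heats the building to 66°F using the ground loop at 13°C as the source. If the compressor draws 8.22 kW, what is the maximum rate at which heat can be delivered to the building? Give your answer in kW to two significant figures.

In absolute terms T_C = 286.15 K and T_H = 292.04 K, so ΔT = 5.889 K.
COP_Carnot = T_H/ΔT = 292.04/5.889 = 49.59.
Q̇_max = COP_Carnot × Ẇ = 49.59 × 8.220 kW = 407.6 kW.

410 kW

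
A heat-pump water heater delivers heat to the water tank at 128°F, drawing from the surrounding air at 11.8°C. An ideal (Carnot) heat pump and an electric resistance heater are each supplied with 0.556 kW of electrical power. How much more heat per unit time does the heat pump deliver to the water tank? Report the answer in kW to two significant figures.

3.8 kW

In absolute terms T_C = 284.95 K and T_H = 326.48 K, so ΔT = 41.53 K.
COP_Carnot = T_H/ΔT = 326.48/41.53 = 7.861.
The heat pump delivers Q̇_H = COP × Ẇ = 4.371 kW; the resistance heater delivers Ẇ = 0.5560 kW.
Extra = (COP − 1)·Ẇ = 3.815 kW.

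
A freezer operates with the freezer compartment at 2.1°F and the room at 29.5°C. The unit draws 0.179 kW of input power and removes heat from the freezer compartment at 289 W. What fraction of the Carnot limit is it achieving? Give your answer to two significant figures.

0.29

Converting, Q̇_C = 289.0 W = 0.2890 kW, so COP_actual = Q̇_C/Ẇ = 0.2890/0.1790 = 1.615.
In absolute terms T_C = 256.54 K and T_H = 302.65 K, so ΔT = 46.11 K.
COP_Carnot = T_C/ΔT = 256.54/46.11 = 5.563.
η_II = COP_actual/COP_Carnot = 1.615/5.563 = 0.2902.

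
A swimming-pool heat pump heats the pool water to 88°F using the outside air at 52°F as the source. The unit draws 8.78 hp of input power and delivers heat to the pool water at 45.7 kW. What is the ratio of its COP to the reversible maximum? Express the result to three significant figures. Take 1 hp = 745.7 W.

Converting, Q̇_H = 45.70 kW = 61.28 hp, so COP_actual = Q̇_H/Ẇ = 61.28/8.780 = 6.980.
In absolute terms T_C = 284.26 K and T_H = 304.26 K, so ΔT = 20.00 K.
COP_Carnot = T_H/ΔT = 304.26/20.00 = 15.21.
η_II = COP_actual/COP_Carnot = 6.980/15.21 = 0.4588.

0.459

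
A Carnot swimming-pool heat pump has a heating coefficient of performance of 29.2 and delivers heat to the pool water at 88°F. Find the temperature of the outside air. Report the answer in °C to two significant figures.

COP_HP = T_H/(T_H − T_C) gives T_H − T_C = T_H/COP.
With T_H = 304.26 K, T_C = 304.26 × (1 − 1/29.2) = 293.84 K.
Converting, 293.84 K = 20.69°C.

21 °C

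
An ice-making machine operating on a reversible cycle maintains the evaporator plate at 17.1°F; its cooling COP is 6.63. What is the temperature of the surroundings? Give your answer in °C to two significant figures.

COP_R = T_C/(T_H − T_C) gives T_H − T_C = T_C/COP.
With T_C = 264.87 K, T_H = 264.87 × (1 + 1/6.63) = 304.82 K.
Converting, 304.82 K = 31.67°C.

32 °C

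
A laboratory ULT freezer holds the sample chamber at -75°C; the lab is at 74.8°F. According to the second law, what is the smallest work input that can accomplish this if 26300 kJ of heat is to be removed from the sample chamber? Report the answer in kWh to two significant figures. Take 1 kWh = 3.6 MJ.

In absolute terms T_C = 198.15 K and T_H = 296.93 K, so ΔT = 98.78 K.
The reversible limit is COP_R = T_C/ΔT = 2.006, so W_min = Q_C/COP = Q_C·ΔT/T_C.
W_min = 26300 × 98.78/198.15 = 13110 kJ = 3.642 kWh.

3.6 kWh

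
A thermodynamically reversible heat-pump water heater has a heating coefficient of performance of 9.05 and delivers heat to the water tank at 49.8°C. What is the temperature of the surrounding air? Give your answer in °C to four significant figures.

COP_HP = T_H/(T_H − T_C) gives T_H − T_C = T_H/COP.
With T_H = 322.95 K, T_C = 322.95 × (1 − 1/9.05) = 287.26 K.
Converting, 287.26 K = 14.11°C.

14.11 °C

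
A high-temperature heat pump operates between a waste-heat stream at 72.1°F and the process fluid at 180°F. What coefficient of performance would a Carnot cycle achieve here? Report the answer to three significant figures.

In absolute terms T_C = 295.43 K and T_H = 355.37 K, so ΔT = 59.94 K.
For a reversible cycle, COP_Carnot = T_H/ΔT = 355.37/59.94 = 5.928.

5.93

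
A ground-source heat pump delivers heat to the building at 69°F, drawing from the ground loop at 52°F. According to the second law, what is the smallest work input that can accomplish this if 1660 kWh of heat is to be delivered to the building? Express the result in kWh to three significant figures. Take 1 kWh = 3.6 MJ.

53.4 kWh

In absolute terms T_C = 284.26 K and T_H = 293.71 K, so ΔT = 9.444 K.
The reversible limit is COP_HP = T_H/ΔT = 31.10, so W_min = Q_H/COP = Q_H·ΔT/T_H.
W_min = 1660 × 9.444/293.71 = 53.38 kWh.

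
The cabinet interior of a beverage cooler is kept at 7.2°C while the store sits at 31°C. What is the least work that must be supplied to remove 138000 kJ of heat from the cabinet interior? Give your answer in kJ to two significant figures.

In absolute terms T_C = 280.35 K and T_H = 304.15 K, so ΔT = 23.80 K.
The reversible limit is COP_R = T_C/ΔT = 11.78, so W_min = Q_C/COP = Q_C·ΔT/T_C.
W_min = 138000 × 23.80/280.35 = 11720 kJ.

12000 kJ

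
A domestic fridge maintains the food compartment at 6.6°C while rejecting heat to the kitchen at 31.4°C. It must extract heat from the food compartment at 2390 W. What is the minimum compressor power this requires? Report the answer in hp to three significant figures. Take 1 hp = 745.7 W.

In absolute terms T_C = 279.75 K and T_H = 304.55 K, so ΔT = 24.80 K.
COP_Carnot = T_C/ΔT = 279.75/24.80 = 11.28.
Ẇ_min = Q̇/COP_Carnot = 2390/11.28 = 211.9 W = 0.2841 hp.

0.284 hp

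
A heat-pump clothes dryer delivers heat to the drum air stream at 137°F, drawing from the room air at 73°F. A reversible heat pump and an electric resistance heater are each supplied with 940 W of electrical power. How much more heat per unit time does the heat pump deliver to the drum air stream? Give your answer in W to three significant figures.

7820 W

In absolute terms T_C = 295.93 K and T_H = 331.48 K, so ΔT = 35.56 K.
COP_Carnot = T_H/ΔT = 331.48/35.56 = 9.323.
The heat pump delivers Q̇_H = COP × Ẇ = 8764 W; the resistance heater delivers Ẇ = 940.0 W.
Extra = (COP − 1)·Ẇ = 7824 W.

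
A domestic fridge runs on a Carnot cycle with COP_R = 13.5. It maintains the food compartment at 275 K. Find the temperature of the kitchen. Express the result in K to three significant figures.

COP_R = T_C/(T_H − T_C) gives T_H − T_C = T_C/COP.
With T_C = 275.00 K, T_H = 275.00 × (1 + 1/13.5) = 295.37 K.

295 K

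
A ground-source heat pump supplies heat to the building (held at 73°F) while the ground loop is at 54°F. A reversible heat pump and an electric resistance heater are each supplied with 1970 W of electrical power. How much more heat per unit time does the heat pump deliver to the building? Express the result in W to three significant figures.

In absolute terms T_C = 285.37 K and T_H = 295.93 K, so ΔT = 10.56 K.
COP_Carnot = T_H/ΔT = 295.93/10.56 = 28.04.
The heat pump delivers Q̇_H = COP × Ẇ = 55230 W; the resistance heater delivers Ẇ = 1970 W.
Extra = (COP − 1)·Ẇ = 53260 W.

53300 W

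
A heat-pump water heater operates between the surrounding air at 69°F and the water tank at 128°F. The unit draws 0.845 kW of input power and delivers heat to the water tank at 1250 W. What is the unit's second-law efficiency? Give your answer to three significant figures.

0.149

Converting, Q̇_H = 1250 W = 1.250 kW, so COP_actual = Q̇_H/Ẇ = 1.250/0.8450 = 1.479.
In absolute terms T_C = 293.71 K and T_H = 326.48 K, so ΔT = 32.78 K.
COP_Carnot = T_H/ΔT = 326.48/32.78 = 9.961.
η_II = COP_actual/COP_Carnot = 1.479/9.961 = 0.1485.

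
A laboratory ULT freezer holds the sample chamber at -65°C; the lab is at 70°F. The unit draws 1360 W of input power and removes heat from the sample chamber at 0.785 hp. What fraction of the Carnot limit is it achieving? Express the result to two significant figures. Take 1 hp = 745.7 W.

0.18

Converting, Q̇_C = 0.7850 hp = 585.4 W, so COP_actual = Q̇_C/Ẇ = 585.4/1360 = 0.4304.
In absolute terms T_C = 208.15 K and T_H = 294.26 K, so ΔT = 86.11 K.
COP_Carnot = T_C/ΔT = 208.15/86.11 = 2.417.
η_II = COP_actual/COP_Carnot = 0.4304/2.417 = 0.1781.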